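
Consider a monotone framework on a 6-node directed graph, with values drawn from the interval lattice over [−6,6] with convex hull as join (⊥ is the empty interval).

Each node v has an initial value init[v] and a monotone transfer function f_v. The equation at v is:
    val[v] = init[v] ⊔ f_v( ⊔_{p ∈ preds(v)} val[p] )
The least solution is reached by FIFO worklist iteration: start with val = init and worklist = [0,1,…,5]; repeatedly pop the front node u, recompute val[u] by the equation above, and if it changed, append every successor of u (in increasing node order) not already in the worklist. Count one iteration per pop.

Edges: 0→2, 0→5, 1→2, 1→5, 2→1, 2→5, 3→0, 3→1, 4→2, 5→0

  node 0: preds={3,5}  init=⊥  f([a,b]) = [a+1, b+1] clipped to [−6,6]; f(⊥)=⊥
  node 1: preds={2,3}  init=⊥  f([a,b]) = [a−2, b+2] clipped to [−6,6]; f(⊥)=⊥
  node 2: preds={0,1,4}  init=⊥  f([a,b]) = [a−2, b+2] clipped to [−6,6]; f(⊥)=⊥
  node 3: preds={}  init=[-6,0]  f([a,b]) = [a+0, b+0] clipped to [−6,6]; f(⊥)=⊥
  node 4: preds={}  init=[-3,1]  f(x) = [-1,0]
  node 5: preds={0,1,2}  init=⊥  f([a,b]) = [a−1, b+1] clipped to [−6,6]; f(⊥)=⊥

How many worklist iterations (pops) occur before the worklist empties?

Trace (12 dequeues):
  [1] u=0 | in [-6,0] | out [-5,1] | prev ⊥ | push {}
  [2] u=1 | in [-6,0] | out [-6,2] | prev ⊥ | push {}
  [3] u=2 | in [-6,2] | out [-6,4] | prev ⊥ | push {1}
  [4] u=3 | in ⊥ | out [-6,0] | ==
  [5] u=4 | in ⊥ | out [-3,1] | ==
  [6] u=5 | in [-6,4] | out [-6,5] | prev ⊥ | push {0}
  [7] u=1 | in [-6,4] | out [-6,6] | prev [-6,2] | push {2,5}
  [8] u=0 | in [-6,5] | out [-5,6] | prev [-5,1] | push {}
  [9] u=2 | in [-6,6] | out [-6,6] | prev [-6,4] | push {1}
  [10] u=5 | in [-6,6] | out [-6,6] | prev [-6,5] | push {0}
  [11] u=1 | in [-6,6] | out [-6,6] | ==
  [12] u=0 | in [-6,6] | out [-5,6] | ==

Converged values:
  [0] [-5,6]
  [1] [-6,6]
  [2] [-6,6]
  [3] [-6,0]
  [4] [-3,1]
  [5] [-6,6]

12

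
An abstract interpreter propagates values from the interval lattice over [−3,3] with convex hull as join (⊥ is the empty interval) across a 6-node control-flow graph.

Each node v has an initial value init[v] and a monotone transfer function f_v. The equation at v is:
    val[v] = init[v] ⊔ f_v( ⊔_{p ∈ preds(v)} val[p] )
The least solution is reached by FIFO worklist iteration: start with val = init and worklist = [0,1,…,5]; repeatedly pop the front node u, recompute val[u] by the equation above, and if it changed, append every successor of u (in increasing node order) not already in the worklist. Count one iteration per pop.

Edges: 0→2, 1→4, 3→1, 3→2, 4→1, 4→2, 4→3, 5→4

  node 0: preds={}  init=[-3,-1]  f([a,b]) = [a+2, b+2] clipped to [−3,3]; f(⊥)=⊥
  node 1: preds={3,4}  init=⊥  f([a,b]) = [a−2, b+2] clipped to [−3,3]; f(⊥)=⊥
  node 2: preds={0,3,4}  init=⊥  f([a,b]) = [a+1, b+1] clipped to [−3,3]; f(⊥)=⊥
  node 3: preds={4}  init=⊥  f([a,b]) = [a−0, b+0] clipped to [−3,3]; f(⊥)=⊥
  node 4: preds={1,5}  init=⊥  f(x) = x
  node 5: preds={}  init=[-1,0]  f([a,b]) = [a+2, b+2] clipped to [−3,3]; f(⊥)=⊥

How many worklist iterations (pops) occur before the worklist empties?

19

Iteration log — 19 steps:
  step 1. node 0  ⊔preds=⊥  new=[-3,-1]  stable
  step 2. node 1  ⊔preds=⊥  new=⊥  stable
  step 3. node 2  ⊔preds=[-3,-1]  new=[-2,0]  old=⊥  +wl: 
  step 4. node 3  ⊔preds=⊥  new=⊥  stable
  step 5. node 4  ⊔preds=[-1,0]  new=[-1,0]  old=⊥  +wl: 1,2,3
  step 6. node 5  ⊔preds=⊥  new=[-1,0]  stable
  step 7. node 1  ⊔preds=[-1,0]  new=[-3,2]  old=⊥  +wl: 4
  step 8. node 2  ⊔preds=[-3,0]  new=[-2,1]  old=[-2,0]  +wl: 
  step 9. node 3  ⊔preds=[-1,0]  new=[-1,0]  old=⊥  +wl: 1,2
  step 10. node 4  ⊔preds=[-3,2]  new=[-3,2]  old=[-1,0]  +wl: 3
  step 11. node 1  ⊔preds=[-3,2]  new=[-3,3]  old=[-3,2]  +wl: 4
  step 12. node 2  ⊔preds=[-3,2]  new=[-2,3]  old=[-2,1]  +wl: 
  step 13. node 3  ⊔preds=[-3,2]  new=[-3,2]  old=[-1,0]  +wl: 1,2
  step 14. node 4  ⊔preds=[-3,3]  new=[-3,3]  old=[-3,2]  +wl: 3
  step 15. node 1  ⊔preds=[-3,3]  new=[-3,3]  stable
  step 16. node 2  ⊔preds=[-3,3]  new=[-2,3]  stable
  step 17. node 3  ⊔preds=[-3,3]  new=[-3,3]  old=[-3,2]  +wl: 1,2
  step 18. node 1  ⊔preds=[-3,3]  new=[-3,3]  stable
  step 19. node 2  ⊔preds=[-3,3]  new=[-2,3]  stable

Least fixpoint reached:
  node 0: [-3,-1]
  node 1: [-3,3]
  node 2: [-2,3]
  node 3: [-3,3]
  node 4: [-3,3]
  node 5: [-1,0]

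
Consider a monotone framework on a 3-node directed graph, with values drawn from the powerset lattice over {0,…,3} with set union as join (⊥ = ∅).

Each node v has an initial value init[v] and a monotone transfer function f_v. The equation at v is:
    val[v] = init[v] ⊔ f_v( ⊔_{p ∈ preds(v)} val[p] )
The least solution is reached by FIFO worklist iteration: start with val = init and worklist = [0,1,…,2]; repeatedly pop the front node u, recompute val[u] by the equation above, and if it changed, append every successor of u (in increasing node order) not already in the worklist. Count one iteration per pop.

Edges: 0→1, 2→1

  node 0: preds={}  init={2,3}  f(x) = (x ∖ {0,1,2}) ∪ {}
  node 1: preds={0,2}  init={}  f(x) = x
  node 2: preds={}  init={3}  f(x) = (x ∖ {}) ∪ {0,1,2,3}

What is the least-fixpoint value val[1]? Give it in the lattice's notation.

Trace (4 dequeues):
  [1] u=0 | in {} | out {2,3} | ==
  [2] u=1 | in {2,3} | out {2,3} | prev {} | push {}
  [3] u=2 | in {} | out {0,1,2,3} | prev {3} | push {1}
  [4] u=1 | in {0,1,2,3} | out {0,1,2,3} | prev {2,3} | push {}

Converged values:
  [0] {2,3}
  [1] {0,1,2,3}
  [2] {0,1,2,3}

{0,1,2,3}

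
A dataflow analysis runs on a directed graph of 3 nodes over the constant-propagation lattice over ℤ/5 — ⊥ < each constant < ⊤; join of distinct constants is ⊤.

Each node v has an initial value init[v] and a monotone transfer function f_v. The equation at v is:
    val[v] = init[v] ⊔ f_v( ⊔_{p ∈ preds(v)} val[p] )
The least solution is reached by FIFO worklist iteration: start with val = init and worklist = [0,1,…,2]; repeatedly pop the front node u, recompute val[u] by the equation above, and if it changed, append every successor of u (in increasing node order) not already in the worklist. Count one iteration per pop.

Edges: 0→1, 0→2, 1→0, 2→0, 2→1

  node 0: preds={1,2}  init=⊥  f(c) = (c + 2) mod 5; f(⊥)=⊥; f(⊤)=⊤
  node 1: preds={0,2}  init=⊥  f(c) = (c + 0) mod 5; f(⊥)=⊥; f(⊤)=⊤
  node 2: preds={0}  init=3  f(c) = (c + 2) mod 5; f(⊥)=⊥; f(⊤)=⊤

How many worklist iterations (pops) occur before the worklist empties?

Trace (6 dequeues):
  [1] u=0 | in 3 | out 0 | prev ⊥ | push {}
  [2] u=1 | in ⊤ | out ⊤ | prev ⊥ | push {0}
  [3] u=2 | in 0 | out ⊤ | prev 3 | push {1}
  [4] u=0 | in ⊤ | out ⊤ | prev 0 | push {2}
  [5] u=1 | in ⊤ | out ⊤ | ==
  [6] u=2 | in ⊤ | out ⊤ | ==

Converged values:
  [0] ⊤
  [1] ⊤
  [2] ⊤

6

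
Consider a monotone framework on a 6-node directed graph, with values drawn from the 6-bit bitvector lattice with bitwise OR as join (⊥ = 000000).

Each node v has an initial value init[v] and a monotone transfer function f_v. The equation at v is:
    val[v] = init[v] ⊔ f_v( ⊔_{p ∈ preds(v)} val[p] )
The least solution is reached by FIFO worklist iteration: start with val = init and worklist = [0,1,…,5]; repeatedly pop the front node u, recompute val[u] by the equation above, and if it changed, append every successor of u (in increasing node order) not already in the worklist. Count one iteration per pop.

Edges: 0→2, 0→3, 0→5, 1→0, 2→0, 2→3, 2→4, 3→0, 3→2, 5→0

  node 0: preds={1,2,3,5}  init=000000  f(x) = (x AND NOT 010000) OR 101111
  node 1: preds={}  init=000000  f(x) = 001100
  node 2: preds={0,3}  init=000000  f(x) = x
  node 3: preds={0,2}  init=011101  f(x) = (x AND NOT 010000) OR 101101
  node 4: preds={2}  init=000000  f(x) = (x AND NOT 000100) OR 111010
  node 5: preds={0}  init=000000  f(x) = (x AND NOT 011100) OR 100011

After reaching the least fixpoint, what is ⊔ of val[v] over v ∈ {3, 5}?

Iteration log — 8 steps:
  step 1. node 0  ⊔preds=011101  new=101111  old=000000  +wl: 
  step 2. node 1  ⊔preds=000000  new=001100  old=000000  +wl: 0
  step 3. node 2  ⊔preds=111111  new=111111  old=000000  +wl: 
  step 4. node 3  ⊔preds=111111  new=111111  old=011101  +wl: 2
  step 5. node 4  ⊔preds=111111  new=111011  old=000000  +wl: 
  step 6. node 5  ⊔preds=101111  new=100011  old=000000  +wl: 
  step 7. node 0  ⊔preds=111111  new=101111  stable
  step 8. node 2  ⊔preds=111111  new=111111  stable

Least fixpoint reached:
  node 0: 101111
  node 1: 001100
  node 2: 111111
  node 3: 111111
  node 4: 111011
  node 5: 100011

111111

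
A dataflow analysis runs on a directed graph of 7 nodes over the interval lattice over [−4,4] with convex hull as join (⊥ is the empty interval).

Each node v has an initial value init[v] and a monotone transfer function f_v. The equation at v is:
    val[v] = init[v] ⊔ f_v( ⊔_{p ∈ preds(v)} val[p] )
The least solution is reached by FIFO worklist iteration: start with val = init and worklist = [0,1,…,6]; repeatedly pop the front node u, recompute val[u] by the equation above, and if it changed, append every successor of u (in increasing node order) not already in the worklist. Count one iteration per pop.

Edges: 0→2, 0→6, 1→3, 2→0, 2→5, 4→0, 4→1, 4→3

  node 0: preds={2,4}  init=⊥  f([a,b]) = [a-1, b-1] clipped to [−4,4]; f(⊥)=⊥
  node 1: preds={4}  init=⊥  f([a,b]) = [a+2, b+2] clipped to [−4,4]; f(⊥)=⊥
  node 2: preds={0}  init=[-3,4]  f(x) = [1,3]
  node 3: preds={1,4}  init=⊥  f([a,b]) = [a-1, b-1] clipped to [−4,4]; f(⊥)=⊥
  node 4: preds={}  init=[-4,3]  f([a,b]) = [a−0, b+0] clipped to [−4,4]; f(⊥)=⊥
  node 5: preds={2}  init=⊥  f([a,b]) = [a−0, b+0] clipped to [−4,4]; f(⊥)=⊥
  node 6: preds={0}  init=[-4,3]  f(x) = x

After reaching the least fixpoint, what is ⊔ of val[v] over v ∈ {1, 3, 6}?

[-4,4]

Iteration log — 7 steps:
  step 1. node 0  ⊔preds=[-4,4]  new=[-4,3]  old=⊥  +wl: 
  step 2. node 1  ⊔preds=[-4,3]  new=[-2,4]  old=⊥  +wl: 
  step 3. node 2  ⊔preds=[-4,3]  new=[-3,4]  stable
  step 4. node 3  ⊔preds=[-4,4]  new=[-4,3]  old=⊥  +wl: 
  step 5. node 4  ⊔preds=⊥  new=[-4,3]  stable
  step 6. node 5  ⊔preds=[-3,4]  new=[-3,4]  old=⊥  +wl: 
  step 7. node 6  ⊔preds=[-4,3]  new=[-4,3]  stable

Least fixpoint reached:
  node 0: [-4,3]
  node 1: [-2,4]
  node 2: [-3,4]
  node 3: [-4,3]
  node 4: [-4,3]
  node 5: [-3,4]
  node 6: [-4,3]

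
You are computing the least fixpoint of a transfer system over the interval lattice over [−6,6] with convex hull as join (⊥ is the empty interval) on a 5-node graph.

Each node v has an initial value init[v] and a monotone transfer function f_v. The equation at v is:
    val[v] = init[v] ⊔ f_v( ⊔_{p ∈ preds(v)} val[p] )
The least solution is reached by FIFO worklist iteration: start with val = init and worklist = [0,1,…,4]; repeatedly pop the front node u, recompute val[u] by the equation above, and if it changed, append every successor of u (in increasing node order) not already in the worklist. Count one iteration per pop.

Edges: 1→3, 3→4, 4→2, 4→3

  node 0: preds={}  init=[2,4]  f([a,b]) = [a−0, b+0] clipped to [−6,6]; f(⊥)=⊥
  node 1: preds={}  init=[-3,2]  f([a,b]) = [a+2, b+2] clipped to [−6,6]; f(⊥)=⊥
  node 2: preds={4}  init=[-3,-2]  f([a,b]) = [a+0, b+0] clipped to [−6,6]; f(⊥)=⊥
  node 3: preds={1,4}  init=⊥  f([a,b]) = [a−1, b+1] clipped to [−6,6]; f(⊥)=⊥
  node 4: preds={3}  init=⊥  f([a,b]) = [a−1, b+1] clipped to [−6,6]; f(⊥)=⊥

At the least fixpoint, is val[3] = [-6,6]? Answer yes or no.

Trace (11 dequeues):
  [1] u=0 | in ⊥ | out [2,4] | ==
  [2] u=1 | in ⊥ | out [-3,2] | ==
  [3] u=2 | in ⊥ | out [-3,-2] | ==
  [4] u=3 | in [-3,2] | out [-4,3] | prev ⊥ | push {}
  [5] u=4 | in [-4,3] | out [-5,4] | prev ⊥ | push {2,3}
  [6] u=2 | in [-5,4] | out [-5,4] | prev [-3,-2] | push {}
  [7] u=3 | in [-5,4] | out [-6,5] | prev [-4,3] | push {4}
  [8] u=4 | in [-6,5] | out [-6,6] | prev [-5,4] | push {2,3}
  [9] u=2 | in [-6,6] | out [-6,6] | prev [-5,4] | push {}
  [10] u=3 | in [-6,6] | out [-6,6] | prev [-6,5] | push {4}
  [11] u=4 | in [-6,6] | out [-6,6] | ==

Converged values:
  [0] [2,4]
  [1] [-3,2]
  [2] [-6,6]
  [3] [-6,6]
  [4] [-6,6]

yes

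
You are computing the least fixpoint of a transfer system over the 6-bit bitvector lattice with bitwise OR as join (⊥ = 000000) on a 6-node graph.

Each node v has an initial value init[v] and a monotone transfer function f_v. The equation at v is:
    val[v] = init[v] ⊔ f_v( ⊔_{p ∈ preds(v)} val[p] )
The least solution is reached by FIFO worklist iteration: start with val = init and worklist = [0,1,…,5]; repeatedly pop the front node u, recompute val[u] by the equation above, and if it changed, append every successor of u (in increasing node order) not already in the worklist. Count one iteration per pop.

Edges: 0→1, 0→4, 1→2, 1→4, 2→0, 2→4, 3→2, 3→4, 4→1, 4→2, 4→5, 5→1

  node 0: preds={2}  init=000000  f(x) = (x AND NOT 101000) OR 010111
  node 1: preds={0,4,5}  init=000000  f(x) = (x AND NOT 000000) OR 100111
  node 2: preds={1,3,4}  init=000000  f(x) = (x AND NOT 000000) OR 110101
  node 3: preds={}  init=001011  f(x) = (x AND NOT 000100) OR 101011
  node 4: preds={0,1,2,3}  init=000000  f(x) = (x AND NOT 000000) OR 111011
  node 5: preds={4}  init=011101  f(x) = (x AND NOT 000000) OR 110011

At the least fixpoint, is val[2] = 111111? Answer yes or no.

yes

Worklist (9 pops):
  #1 pop 0: in=000000 → 010111 (was 000000); enqueue []
  #2 pop 1: in=011111 → 111111 (was 000000); enqueue []
  #3 pop 2: in=111111 → 111111 (was 000000); enqueue [0]
  #4 pop 3: in=000000 → 101011 (was 001011); enqueue [2]
  #5 pop 4: in=111111 → 111111 (was 000000); enqueue [1]
  #6 pop 5: in=111111 → 111111 (was 011101); enqueue []
  #7 pop 0: in=111111 → 010111 (no change)
  #8 pop 2: in=111111 → 111111 (no change)
  #9 pop 1: in=111111 → 111111 (no change)

Fixpoint:
  val[0] = 010111
  val[1] = 111111
  val[2] = 111111
  val[3] = 101011
  val[4] = 111111
  val[5] = 111111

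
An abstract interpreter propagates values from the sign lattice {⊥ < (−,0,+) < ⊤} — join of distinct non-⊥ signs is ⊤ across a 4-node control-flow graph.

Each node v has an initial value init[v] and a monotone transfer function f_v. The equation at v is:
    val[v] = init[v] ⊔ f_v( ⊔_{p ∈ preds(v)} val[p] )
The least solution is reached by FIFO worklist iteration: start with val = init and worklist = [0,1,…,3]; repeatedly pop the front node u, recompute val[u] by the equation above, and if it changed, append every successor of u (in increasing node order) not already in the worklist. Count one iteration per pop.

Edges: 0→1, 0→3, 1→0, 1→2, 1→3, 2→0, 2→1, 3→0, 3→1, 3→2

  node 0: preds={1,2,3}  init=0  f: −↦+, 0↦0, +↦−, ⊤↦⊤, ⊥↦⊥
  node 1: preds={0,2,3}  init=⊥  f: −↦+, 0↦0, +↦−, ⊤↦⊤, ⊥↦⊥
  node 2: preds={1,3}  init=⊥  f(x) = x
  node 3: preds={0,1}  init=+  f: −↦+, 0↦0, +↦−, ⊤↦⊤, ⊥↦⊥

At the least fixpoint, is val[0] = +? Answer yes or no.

Worklist (7 pops):
  #1 pop 0: in=+ → ⊤ (was 0); enqueue []
  #2 pop 1: in=⊤ → ⊤ (was ⊥); enqueue [0]
  #3 pop 2: in=⊤ → ⊤ (was ⊥); enqueue [1]
  #4 pop 3: in=⊤ → ⊤ (was +); enqueue [2]
  #5 pop 0: in=⊤ → ⊤ (no change)
  #6 pop 1: in=⊤ → ⊤ (no change)
  #7 pop 2: in=⊤ → ⊤ (no change)

Fixpoint:
  val[0] = ⊤
  val[1] = ⊤
  val[2] = ⊤
  val[3] = ⊤

no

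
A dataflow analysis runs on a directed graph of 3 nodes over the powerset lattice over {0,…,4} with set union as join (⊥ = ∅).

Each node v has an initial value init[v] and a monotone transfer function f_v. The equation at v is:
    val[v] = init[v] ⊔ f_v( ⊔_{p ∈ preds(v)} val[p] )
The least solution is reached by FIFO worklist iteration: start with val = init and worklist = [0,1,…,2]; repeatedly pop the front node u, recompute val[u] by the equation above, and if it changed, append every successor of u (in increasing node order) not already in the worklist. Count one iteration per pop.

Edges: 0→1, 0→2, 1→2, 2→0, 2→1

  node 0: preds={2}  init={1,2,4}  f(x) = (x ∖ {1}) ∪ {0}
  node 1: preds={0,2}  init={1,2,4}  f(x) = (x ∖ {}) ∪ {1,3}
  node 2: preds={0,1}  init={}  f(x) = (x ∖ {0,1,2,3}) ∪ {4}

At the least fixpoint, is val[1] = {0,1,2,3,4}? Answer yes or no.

yes

Worklist (5 pops):
  #1 pop 0: in={} → {0,1,2,4} (was {1,2,4}); enqueue []
  #2 pop 1: in={0,1,2,4} → {0,1,2,3,4} (was {1,2,4}); enqueue []
  #3 pop 2: in={0,1,2,3,4} → {4} (was {}); enqueue [0,1]
  #4 pop 0: in={4} → {0,1,2,4} (no change)
  #5 pop 1: in={0,1,2,4} → {0,1,2,3,4} (no change)

Fixpoint:
  val[0] = {0,1,2,4}
  val[1] = {0,1,2,3,4}
  val[2] = {4}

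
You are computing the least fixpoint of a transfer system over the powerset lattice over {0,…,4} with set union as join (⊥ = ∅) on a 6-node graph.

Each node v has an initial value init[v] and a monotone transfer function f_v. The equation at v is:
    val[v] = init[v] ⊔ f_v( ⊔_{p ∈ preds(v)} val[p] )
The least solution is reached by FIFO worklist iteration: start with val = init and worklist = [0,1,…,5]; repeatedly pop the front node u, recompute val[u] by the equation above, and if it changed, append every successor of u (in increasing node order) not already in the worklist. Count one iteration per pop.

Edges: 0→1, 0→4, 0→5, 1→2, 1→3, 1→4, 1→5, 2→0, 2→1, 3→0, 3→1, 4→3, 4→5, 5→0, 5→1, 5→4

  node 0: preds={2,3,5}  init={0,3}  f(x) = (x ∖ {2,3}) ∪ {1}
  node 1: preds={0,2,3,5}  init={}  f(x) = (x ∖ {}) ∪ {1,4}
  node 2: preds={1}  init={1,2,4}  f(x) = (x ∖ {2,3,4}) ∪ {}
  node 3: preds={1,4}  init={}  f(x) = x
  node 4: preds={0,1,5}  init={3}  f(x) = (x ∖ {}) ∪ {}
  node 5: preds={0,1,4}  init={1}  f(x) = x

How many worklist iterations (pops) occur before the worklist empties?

Trace (10 dequeues):
  [1] u=0 | in {1,2,4} | out {0,1,3,4} | prev {0,3} | push {}
  [2] u=1 | in {0,1,2,3,4} | out {0,1,2,3,4} | prev {} | push {}
  [3] u=2 | in {0,1,2,3,4} | out {0,1,2,4} | prev {1,2,4} | push {0,1}
  [4] u=3 | in {0,1,2,3,4} | out {0,1,2,3,4} | prev {} | push {}
  [5] u=4 | in {0,1,2,3,4} | out {0,1,2,3,4} | prev {3} | push {3}
  [6] u=5 | in {0,1,2,3,4} | out {0,1,2,3,4} | prev {1} | push {4}
  [7] u=0 | in {0,1,2,3,4} | out {0,1,3,4} | ==
  [8] u=1 | in {0,1,2,3,4} | out {0,1,2,3,4} | ==
  [9] u=3 | in {0,1,2,3,4} | out {0,1,2,3,4} | ==
  [10] u=4 | in {0,1,2,3,4} | out {0,1,2,3,4} | ==

Converged values:
  [0] {0,1,3,4}
  [1] {0,1,2,3,4}
  [2] {0,1,2,4}
  [3] {0,1,2,3,4}
  [4] {0,1,2,3,4}
  [5] {0,1,2,3,4}

10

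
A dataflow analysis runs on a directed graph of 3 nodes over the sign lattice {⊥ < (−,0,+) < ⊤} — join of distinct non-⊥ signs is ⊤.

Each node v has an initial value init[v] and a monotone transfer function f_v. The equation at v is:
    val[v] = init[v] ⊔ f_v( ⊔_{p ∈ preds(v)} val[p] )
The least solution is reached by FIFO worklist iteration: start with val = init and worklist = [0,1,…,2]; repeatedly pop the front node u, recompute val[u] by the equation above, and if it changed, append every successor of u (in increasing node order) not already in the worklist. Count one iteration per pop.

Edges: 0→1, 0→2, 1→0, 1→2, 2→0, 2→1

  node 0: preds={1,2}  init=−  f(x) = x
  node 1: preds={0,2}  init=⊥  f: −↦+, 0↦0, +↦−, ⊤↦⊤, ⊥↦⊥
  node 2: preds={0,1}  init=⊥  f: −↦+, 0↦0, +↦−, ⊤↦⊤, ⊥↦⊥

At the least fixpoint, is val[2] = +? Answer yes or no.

no

Trace (7 dequeues):
  [1] u=0 | in ⊥ | out − | ==
  [2] u=1 | in − | out + | prev ⊥ | push {0}
  [3] u=2 | in ⊤ | out ⊤ | prev ⊥ | push {1}
  [4] u=0 | in ⊤ | out ⊤ | prev − | push {2}
  [5] u=1 | in ⊤ | out ⊤ | prev + | push {0}
  [6] u=2 | in ⊤ | out ⊤ | ==
  [7] u=0 | in ⊤ | out ⊤ | ==

Converged values:
  [0] ⊤
  [1] ⊤
  [2] ⊤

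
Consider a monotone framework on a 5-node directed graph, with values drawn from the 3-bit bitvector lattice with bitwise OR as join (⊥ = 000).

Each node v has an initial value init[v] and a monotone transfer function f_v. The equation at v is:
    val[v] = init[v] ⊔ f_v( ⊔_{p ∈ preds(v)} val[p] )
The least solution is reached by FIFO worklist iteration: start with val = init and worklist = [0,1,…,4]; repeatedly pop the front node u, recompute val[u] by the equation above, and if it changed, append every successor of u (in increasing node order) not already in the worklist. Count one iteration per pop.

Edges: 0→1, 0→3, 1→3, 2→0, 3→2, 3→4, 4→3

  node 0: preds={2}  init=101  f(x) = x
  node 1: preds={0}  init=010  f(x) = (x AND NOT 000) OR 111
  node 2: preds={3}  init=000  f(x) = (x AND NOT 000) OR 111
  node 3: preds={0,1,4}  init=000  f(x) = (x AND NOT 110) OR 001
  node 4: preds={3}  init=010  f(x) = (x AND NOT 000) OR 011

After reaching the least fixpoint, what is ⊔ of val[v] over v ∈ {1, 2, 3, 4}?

111

Worklist (9 pops):
  #1 pop 0: in=000 → 101 (no change)
  #2 pop 1: in=101 → 111 (was 010); enqueue []
  #3 pop 2: in=000 → 111 (was 000); enqueue [0]
  #4 pop 3: in=111 → 001 (was 000); enqueue [2]
  #5 pop 4: in=001 → 011 (was 010); enqueue [3]
  #6 pop 0: in=111 → 111 (was 101); enqueue [1]
  #7 pop 2: in=001 → 111 (no change)
  #8 pop 3: in=111 → 001 (no change)
  #9 pop 1: in=111 → 111 (no change)

Fixpoint:
  val[0] = 111
  val[1] = 111
  val[2] = 111
  val[3] = 001
  val[4] = 011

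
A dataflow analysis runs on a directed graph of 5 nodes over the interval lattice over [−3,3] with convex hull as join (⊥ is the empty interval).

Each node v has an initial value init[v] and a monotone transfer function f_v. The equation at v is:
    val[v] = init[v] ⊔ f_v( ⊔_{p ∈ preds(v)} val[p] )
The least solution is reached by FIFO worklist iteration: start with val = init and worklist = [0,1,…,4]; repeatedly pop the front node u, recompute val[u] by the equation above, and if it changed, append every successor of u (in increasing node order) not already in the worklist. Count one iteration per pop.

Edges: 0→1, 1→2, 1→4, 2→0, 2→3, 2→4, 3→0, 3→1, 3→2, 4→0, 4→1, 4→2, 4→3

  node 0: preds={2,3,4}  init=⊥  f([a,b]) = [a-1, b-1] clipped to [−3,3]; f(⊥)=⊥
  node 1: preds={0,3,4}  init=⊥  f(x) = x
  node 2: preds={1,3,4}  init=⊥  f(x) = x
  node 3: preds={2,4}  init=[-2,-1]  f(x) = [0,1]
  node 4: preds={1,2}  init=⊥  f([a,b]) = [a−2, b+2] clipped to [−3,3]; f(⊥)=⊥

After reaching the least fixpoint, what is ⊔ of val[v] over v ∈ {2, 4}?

Iteration log — 16 steps:
  step 1. node 0  ⊔preds=[-2,-1]  new=[-3,-2]  old=⊥  +wl: 
  step 2. node 1  ⊔preds=[-3,-1]  new=[-3,-1]  old=⊥  +wl: 
  step 3. node 2  ⊔preds=[-3,-1]  new=[-3,-1]  old=⊥  +wl: 0
  step 4. node 3  ⊔preds=[-3,-1]  new=[-2,1]  old=[-2,-1]  +wl: 1,2
  step 5. node 4  ⊔preds=[-3,-1]  new=[-3,1]  old=⊥  +wl: 3
  step 6. node 0  ⊔preds=[-3,1]  new=[-3,0]  old=[-3,-2]  +wl: 
  step 7. node 1  ⊔preds=[-3,1]  new=[-3,1]  old=[-3,-1]  +wl: 4
  step 8. node 2  ⊔preds=[-3,1]  new=[-3,1]  old=[-3,-1]  +wl: 0
  step 9. node 3  ⊔preds=[-3,1]  new=[-2,1]  stable
  step 10. node 4  ⊔preds=[-3,1]  new=[-3,3]  old=[-3,1]  +wl: 1,2,3
  step 11. node 0  ⊔preds=[-3,3]  new=[-3,2]  old=[-3,0]  +wl: 
  step 12. node 1  ⊔preds=[-3,3]  new=[-3,3]  old=[-3,1]  +wl: 4
  step 13. node 2  ⊔preds=[-3,3]  new=[-3,3]  old=[-3,1]  +wl: 0
  step 14. node 3  ⊔preds=[-3,3]  new=[-2,1]  stable
  step 15. node 4  ⊔preds=[-3,3]  new=[-3,3]  stable
  step 16. node 0  ⊔preds=[-3,3]  new=[-3,2]  stable

Least fixpoint reached:
  node 0: [-3,2]
  node 1: [-3,3]
  node 2: [-3,3]
  node 3: [-2,1]
  node 4: [-3,3]

[-3,3]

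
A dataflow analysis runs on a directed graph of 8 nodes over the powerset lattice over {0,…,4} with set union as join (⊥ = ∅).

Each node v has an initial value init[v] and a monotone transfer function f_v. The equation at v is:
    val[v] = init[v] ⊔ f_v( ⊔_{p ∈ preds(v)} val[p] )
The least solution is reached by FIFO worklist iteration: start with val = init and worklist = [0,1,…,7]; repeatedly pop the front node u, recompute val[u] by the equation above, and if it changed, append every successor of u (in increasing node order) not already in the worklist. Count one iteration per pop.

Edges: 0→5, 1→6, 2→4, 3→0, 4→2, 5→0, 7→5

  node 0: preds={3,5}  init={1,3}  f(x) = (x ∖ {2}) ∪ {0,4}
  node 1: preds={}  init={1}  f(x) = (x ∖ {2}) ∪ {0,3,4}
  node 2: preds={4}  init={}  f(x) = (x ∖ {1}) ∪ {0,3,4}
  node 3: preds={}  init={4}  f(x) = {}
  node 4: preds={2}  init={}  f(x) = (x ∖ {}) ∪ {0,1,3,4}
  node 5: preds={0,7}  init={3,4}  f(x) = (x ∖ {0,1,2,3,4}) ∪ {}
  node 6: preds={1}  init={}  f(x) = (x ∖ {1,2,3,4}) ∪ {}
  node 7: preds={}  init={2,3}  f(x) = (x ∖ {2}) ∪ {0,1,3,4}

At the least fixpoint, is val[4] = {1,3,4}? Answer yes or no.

Worklist (10 pops):
  #1 pop 0: in={3,4} → {0,1,3,4} (was {1,3}); enqueue []
  #2 pop 1: in={} → {0,1,3,4} (was {1}); enqueue []
  #3 pop 2: in={} → {0,3,4} (was {}); enqueue []
  #4 pop 3: in={} → {4} (no change)
  #5 pop 4: in={0,3,4} → {0,1,3,4} (was {}); enqueue [2]
  #6 pop 5: in={0,1,2,3,4} → {3,4} (no change)
  #7 pop 6: in={0,1,3,4} → {0} (was {}); enqueue []
  #8 pop 7: in={} → {0,1,2,3,4} (was {2,3}); enqueue [5]
  #9 pop 2: in={0,1,3,4} → {0,3,4} (no change)
  #10 pop 5: in={0,1,2,3,4} → {3,4} (no change)

Fixpoint:
  val[0] = {0,1,3,4}
  val[1] = {0,1,3,4}
  val[2] = {0,3,4}
  val[3] = {4}
  val[4] = {0,1,3,4}
  val[5] = {3,4}
  val[6] = {0}
  val[7] = {0,1,2,3,4}

no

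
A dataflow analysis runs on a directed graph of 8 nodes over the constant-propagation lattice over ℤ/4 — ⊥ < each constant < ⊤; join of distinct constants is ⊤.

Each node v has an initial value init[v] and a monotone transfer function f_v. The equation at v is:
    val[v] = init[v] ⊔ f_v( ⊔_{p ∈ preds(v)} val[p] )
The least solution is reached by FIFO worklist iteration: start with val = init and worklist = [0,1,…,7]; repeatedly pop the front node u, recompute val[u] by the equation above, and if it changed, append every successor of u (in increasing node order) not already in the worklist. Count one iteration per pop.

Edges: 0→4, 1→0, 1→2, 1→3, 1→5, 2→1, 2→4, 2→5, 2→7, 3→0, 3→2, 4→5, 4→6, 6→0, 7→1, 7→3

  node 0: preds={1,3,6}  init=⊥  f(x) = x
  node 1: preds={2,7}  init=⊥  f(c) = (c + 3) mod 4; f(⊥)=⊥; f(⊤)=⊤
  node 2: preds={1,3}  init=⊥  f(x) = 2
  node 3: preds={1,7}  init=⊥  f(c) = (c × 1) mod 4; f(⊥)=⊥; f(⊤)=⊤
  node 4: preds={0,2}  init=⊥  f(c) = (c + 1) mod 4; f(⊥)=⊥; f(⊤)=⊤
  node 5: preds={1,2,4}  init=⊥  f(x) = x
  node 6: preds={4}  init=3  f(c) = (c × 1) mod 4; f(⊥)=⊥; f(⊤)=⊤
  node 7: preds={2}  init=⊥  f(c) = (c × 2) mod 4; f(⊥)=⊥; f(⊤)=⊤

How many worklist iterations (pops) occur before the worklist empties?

Worklist (15 pops):
  #1 pop 0: in=3 → 3 (was ⊥); enqueue []
  #2 pop 1: in=⊥ → ⊥ (no change)
  #3 pop 2: in=⊥ → 2 (was ⊥); enqueue [1]
  #4 pop 3: in=⊥ → ⊥ (no change)
  #5 pop 4: in=⊤ → ⊤ (was ⊥); enqueue []
  #6 pop 5: in=⊤ → ⊤ (was ⊥); enqueue []
  #7 pop 6: in=⊤ → ⊤ (was 3); enqueue [0]
  #8 pop 7: in=2 → 0 (was ⊥); enqueue [3]
  #9 pop 1: in=⊤ → ⊤ (was ⊥); enqueue [2,5]
  #10 pop 0: in=⊤ → ⊤ (was 3); enqueue [4]
  #11 pop 3: in=⊤ → ⊤ (was ⊥); enqueue [0]
  #12 pop 2: in=⊤ → 2 (no change)
  #13 pop 5: in=⊤ → ⊤ (no change)
  #14 pop 4: in=⊤ → ⊤ (no change)
  #15 pop 0: in=⊤ → ⊤ (no change)

Fixpoint:
  val[0] = ⊤
  val[1] = ⊤
  val[2] = 2
  val[3] = ⊤
  val[4] = ⊤
  val[5] = ⊤
  val[6] = ⊤
  val[7] = 0

15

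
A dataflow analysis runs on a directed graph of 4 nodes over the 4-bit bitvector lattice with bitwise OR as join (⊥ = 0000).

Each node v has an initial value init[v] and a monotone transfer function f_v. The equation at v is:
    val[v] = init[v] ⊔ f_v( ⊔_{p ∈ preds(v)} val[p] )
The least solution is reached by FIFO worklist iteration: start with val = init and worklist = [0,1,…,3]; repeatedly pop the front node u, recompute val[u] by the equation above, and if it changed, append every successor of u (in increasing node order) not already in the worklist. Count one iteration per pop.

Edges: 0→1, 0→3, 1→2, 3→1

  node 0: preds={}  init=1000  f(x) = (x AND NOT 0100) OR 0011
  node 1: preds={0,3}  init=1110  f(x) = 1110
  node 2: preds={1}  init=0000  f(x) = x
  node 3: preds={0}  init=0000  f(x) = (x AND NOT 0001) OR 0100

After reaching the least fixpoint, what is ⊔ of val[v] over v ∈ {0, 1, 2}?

Worklist (5 pops):
  #1 pop 0: in=0000 → 1011 (was 1000); enqueue []
  #2 pop 1: in=1011 → 1110 (no change)
  #3 pop 2: in=1110 → 1110 (was 0000); enqueue []
  #4 pop 3: in=1011 → 1110 (was 0000); enqueue [1]
  #5 pop 1: in=1111 → 1110 (no change)

Fixpoint:
  val[0] = 1011
  val[1] = 1110
  val[2] = 1110
  val[3] = 1110

1111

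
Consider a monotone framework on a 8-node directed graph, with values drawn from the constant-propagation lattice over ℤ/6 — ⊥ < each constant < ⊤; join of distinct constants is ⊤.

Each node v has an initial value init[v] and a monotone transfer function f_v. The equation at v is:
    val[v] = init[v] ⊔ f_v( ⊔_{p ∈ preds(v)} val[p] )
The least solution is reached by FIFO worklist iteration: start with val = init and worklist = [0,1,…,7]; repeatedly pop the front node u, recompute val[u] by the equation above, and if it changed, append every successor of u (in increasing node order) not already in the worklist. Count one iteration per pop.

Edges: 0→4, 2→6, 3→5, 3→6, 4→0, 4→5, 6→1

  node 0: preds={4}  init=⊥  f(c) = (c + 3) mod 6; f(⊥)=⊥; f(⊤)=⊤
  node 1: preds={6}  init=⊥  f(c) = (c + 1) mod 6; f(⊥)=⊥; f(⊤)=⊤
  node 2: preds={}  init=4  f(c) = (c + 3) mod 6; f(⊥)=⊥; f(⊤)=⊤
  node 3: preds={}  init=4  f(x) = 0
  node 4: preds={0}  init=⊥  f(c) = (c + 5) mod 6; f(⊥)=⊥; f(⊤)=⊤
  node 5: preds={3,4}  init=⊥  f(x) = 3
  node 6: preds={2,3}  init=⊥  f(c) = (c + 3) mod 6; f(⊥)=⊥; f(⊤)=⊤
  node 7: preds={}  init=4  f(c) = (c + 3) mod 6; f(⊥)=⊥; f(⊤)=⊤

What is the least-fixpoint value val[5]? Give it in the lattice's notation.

Iteration log — 9 steps:
  step 1. node 0  ⊔preds=⊥  new=⊥  stable
  step 2. node 1  ⊔preds=⊥  new=⊥  stable
  step 3. node 2  ⊔preds=⊥  new=4  stable
  step 4. node 3  ⊔preds=⊥  new=⊤  old=4  +wl: 
  step 5. node 4  ⊔preds=⊥  new=⊥  stable
  step 6. node 5  ⊔preds=⊤  new=3  old=⊥  +wl: 
  step 7. node 6  ⊔preds=⊤  new=⊤  old=⊥  +wl: 1
  step 8. node 7  ⊔preds=⊥  new=4  stable
  step 9. node 1  ⊔preds=⊤  new=⊤  old=⊥  +wl: 

Least fixpoint reached:
  node 0: ⊥
  node 1: ⊤
  node 2: 4
  node 3: ⊤
  node 4: ⊥
  node 5: 3
  node 6: ⊤
  node 7: 4

3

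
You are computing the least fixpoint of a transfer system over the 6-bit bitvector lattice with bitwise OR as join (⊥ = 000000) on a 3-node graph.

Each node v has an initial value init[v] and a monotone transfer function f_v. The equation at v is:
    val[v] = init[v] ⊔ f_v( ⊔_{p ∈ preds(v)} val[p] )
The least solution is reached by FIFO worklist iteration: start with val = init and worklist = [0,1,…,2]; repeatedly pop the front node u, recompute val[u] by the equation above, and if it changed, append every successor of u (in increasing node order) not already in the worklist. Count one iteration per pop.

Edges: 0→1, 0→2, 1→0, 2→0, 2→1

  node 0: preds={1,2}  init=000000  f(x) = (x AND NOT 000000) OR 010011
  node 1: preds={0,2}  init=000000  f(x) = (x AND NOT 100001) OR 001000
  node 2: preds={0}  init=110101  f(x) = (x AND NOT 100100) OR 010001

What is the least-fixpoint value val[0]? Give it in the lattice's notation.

Trace (8 dequeues):
  [1] u=0 | in 110101 | out 110111 | prev 000000 | push {}
  [2] u=1 | in 110111 | out 011110 | prev 000000 | push {0}
  [3] u=2 | in 110111 | out 110111 | prev 110101 | push {1}
  [4] u=0 | in 111111 | out 111111 | prev 110111 | push {2}
  [5] u=1 | in 111111 | out 011110 | ==
  [6] u=2 | in 111111 | out 111111 | prev 110111 | push {0,1}
  [7] u=0 | in 111111 | out 111111 | ==
  [8] u=1 | in 111111 | out 011110 | ==

Converged values:
  [0] 111111
  [1] 011110
  [2] 111111

111111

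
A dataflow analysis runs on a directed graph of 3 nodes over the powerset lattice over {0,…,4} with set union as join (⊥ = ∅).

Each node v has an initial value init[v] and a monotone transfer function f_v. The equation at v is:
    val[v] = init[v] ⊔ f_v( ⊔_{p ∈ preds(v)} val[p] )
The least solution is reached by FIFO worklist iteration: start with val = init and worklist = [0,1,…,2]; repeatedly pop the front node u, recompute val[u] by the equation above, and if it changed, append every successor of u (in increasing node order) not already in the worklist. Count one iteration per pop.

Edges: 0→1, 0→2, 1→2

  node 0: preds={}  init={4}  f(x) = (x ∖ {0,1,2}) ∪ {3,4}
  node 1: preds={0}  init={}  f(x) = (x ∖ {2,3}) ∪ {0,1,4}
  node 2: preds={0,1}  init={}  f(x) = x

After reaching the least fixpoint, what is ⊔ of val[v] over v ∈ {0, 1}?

Iteration log — 3 steps:
  step 1. node 0  ⊔preds={}  new={3,4}  old={4}  +wl: 
  step 2. node 1  ⊔preds={3,4}  new={0,1,4}  old={}  +wl: 
  step 3. node 2  ⊔preds={0,1,3,4}  new={0,1,3,4}  old={}  +wl: 

Least fixpoint reached:
  node 0: {3,4}
  node 1: {0,1,4}
  node 2: {0,1,3,4}

{0,1,3,4}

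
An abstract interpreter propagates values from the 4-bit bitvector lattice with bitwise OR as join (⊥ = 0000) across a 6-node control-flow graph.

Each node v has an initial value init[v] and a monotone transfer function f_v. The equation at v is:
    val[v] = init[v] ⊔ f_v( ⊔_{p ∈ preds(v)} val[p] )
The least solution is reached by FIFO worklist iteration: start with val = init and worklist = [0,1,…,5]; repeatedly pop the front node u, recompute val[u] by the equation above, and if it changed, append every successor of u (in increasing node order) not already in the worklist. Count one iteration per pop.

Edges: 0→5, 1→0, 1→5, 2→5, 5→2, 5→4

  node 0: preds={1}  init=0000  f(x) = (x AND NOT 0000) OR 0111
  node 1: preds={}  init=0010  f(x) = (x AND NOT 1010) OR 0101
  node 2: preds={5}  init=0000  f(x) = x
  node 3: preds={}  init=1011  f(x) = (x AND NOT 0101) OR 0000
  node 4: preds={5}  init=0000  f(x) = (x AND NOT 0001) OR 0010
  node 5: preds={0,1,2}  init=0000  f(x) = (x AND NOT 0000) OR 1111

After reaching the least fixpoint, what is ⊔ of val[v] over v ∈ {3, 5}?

Iteration log — 10 steps:
  step 1. node 0  ⊔preds=0010  new=0111  old=0000  +wl: 
  step 2. node 1  ⊔preds=0000  new=0111  old=0010  +wl: 0
  step 3. node 2  ⊔preds=0000  new=0000  stable
  step 4. node 3  ⊔preds=0000  new=1011  stable
  step 5. node 4  ⊔preds=0000  new=0010  old=0000  +wl: 
  step 6. node 5  ⊔preds=0111  new=1111  old=0000  +wl: 2,4
  step 7. node 0  ⊔preds=0111  new=0111  stable
  step 8. node 2  ⊔preds=1111  new=1111  old=0000  +wl: 5
  step 9. node 4  ⊔preds=1111  new=1110  old=0010  +wl: 
  step 10. node 5  ⊔preds=1111  new=1111  stable

Least fixpoint reached:
  node 0: 0111
  node 1: 0111
  node 2: 1111
  node 3: 1011
  node 4: 1110
  node 5: 1111

1111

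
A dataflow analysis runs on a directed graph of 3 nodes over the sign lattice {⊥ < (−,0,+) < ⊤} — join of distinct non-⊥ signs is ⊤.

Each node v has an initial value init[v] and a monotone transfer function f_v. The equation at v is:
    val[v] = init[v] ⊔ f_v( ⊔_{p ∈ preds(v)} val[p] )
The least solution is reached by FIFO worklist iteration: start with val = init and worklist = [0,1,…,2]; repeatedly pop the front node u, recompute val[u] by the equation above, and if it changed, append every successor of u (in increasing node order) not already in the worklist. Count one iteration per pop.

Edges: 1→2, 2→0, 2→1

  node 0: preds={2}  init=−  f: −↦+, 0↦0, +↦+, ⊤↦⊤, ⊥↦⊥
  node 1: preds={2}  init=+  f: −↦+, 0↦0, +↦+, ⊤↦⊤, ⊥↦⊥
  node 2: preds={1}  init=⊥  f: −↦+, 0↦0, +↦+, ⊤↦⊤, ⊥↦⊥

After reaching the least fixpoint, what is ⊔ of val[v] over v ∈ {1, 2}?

Iteration log — 5 steps:
  step 1. node 0  ⊔preds=⊥  new=−  stable
  step 2. node 1  ⊔preds=⊥  new=+  stable
  step 3. node 2  ⊔preds=+  new=+  old=⊥  +wl: 0,1
  step 4. node 0  ⊔preds=+  new=⊤  old=−  +wl: 
  step 5. node 1  ⊔preds=+  new=+  stable

Least fixpoint reached:
  node 0: ⊤
  node 1: +
  node 2: +

+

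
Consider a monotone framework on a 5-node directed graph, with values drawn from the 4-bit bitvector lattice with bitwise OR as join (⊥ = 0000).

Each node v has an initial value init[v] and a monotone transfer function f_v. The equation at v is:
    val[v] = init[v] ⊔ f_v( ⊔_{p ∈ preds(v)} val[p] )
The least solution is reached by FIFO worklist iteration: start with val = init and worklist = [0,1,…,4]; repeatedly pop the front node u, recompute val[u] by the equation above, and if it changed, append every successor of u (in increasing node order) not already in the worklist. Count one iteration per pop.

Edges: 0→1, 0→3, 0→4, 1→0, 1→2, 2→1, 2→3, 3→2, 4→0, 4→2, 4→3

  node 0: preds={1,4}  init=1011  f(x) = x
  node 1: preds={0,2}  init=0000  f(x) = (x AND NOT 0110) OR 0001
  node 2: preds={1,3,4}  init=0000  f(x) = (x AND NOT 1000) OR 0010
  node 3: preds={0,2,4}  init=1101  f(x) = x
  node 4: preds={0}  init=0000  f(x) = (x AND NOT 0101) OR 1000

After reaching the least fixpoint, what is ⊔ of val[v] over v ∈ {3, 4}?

Iteration log — 9 steps:
  step 1. node 0  ⊔preds=0000  new=1011  stable
  step 2. node 1  ⊔preds=1011  new=1001  old=0000  +wl: 0
  step 3. node 2  ⊔preds=1101  new=0111  old=0000  +wl: 1
  step 4. node 3  ⊔preds=1111  new=1111  old=1101  +wl: 2
  step 5. node 4  ⊔preds=1011  new=1010  old=0000  +wl: 3
  step 6. node 0  ⊔preds=1011  new=1011  stable
  step 7. node 1  ⊔preds=1111  new=1001  stable
  step 8. node 2  ⊔preds=1111  new=0111  stable
  step 9. node 3  ⊔preds=1111  new=1111  stable

Least fixpoint reached:
  node 0: 1011
  node 1: 1001
  node 2: 0111
  node 3: 1111
  node 4: 1010

1111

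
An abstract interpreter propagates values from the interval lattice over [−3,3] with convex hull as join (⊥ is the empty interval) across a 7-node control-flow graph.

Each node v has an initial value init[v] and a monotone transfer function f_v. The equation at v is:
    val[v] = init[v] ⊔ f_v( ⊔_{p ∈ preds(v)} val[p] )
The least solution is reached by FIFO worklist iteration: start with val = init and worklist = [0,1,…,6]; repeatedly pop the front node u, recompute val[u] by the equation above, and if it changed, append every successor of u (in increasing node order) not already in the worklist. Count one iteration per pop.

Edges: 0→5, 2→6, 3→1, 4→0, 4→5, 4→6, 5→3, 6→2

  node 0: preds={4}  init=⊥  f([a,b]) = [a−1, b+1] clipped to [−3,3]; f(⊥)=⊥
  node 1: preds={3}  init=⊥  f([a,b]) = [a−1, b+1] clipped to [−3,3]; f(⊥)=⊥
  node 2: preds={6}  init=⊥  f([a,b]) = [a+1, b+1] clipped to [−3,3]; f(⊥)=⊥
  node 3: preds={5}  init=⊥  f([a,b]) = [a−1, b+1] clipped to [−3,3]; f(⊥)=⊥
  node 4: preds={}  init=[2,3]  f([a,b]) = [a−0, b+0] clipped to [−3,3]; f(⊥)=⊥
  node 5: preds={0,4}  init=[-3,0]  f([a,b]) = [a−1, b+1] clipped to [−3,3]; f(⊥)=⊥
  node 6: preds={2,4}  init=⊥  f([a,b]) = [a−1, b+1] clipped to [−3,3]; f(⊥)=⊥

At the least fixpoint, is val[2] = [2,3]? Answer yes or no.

Iteration log — 12 steps:
  step 1. node 0  ⊔preds=[2,3]  new=[1,3]  old=⊥  +wl: 
  step 2. node 1  ⊔preds=⊥  new=⊥  stable
  step 3. node 2  ⊔preds=⊥  new=⊥  stable
  step 4. node 3  ⊔preds=[-3,0]  new=[-3,1]  old=⊥  +wl: 1
  step 5. node 4  ⊔preds=⊥  new=[2,3]  stable
  step 6. node 5  ⊔preds=[1,3]  new=[-3,3]  old=[-3,0]  +wl: 3
  step 7. node 6  ⊔preds=[2,3]  new=[1,3]  old=⊥  +wl: 2
  step 8. node 1  ⊔preds=[-3,1]  new=[-3,2]  old=⊥  +wl: 
  step 9. node 3  ⊔preds=[-3,3]  new=[-3,3]  old=[-3,1]  +wl: 1
  step 10. node 2  ⊔preds=[1,3]  new=[2,3]  old=⊥  +wl: 6
  step 11. node 1  ⊔preds=[-3,3]  new=[-3,3]  old=[-3,2]  +wl: 
  step 12. node 6  ⊔preds=[2,3]  new=[1,3]  stable

Least fixpoint reached:
  node 0: [1,3]
  node 1: [-3,3]
  node 2: [2,3]
  node 3: [-3,3]
  node 4: [2,3]
  node 5: [-3,3]
  node 6: [1,3]

yes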